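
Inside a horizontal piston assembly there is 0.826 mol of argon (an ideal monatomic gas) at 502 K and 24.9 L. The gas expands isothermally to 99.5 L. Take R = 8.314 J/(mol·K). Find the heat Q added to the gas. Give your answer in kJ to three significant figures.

Isothermal ⇒ ΔU = 0, so Q = W = nRT ln(V₂/V₁).
Q = (0.826)(8.314)(502) ln(99.5/24.9) = 3447 × 1.385 = 4776 J.

Q ≈ 4.78 kJ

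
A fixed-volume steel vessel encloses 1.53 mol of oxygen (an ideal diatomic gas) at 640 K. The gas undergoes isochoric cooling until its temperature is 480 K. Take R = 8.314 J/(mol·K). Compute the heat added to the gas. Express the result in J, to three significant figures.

Q ≈ -5090 J

Constant volume ⇒ W = 0, so Q = ΔU = nCᵥΔT with Cᵥ = 5R/2 = 20.79 J/(mol·K).
ΔU = (1.53)(20.79)(480 − 640) = -5088 J.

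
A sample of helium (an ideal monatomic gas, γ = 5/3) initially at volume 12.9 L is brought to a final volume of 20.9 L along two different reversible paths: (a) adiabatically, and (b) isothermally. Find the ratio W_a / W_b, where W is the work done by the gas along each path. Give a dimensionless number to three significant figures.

Path (a) adiabatic: W = P₁V₁(1 − (V₁/V₂)^(γ−1))/(γ−1) → W_a/(P₁V₁) = 0.4126.
Path (b) isothermal: W = P₁V₁ ln(V₂/V₁) → W_b/(P₁V₁) = 0.4825.
W_a / W_b = 0.4126 / 0.4825 = 0.8551.

W_a / W_b ≈ 0.855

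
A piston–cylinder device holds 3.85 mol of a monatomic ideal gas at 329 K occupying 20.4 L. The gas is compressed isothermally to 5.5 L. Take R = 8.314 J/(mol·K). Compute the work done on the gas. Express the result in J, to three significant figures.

W ≈ 13800 J

Isothermal: W = nRT ln(V₂/V₁).
W = (3.85)(8.314)(329) × ln(5.5/20.4)
  = 10531 × -1.311
W_by_gas = -13804 J; work on gas = −W_by = 13804 J.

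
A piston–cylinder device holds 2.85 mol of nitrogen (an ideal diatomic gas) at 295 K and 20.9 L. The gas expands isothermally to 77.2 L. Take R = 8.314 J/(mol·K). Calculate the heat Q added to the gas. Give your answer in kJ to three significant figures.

Isothermal ⇒ ΔU = 0, so Q = W = nRT ln(V₂/V₁).
Q = (2.85)(8.314)(295) ln(77.2/20.9) = 6990 × 1.307 = 9133 J.

Q ≈ 9.13 kJ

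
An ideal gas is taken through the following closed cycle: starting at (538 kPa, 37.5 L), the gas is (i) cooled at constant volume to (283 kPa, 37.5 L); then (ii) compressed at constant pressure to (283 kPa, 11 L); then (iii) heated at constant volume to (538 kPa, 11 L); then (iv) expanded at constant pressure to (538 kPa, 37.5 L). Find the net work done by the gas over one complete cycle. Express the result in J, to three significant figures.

Constant-volume legs do no work.
W(ii) = (283)(11 − 37.5) = -7500 J; W(iv) = (538)(37.5 − 11) = 14257 J.
W_net = -7500 + 14257 = 6758 J (the clockwise enclosed area).

W_net ≈ 6760 J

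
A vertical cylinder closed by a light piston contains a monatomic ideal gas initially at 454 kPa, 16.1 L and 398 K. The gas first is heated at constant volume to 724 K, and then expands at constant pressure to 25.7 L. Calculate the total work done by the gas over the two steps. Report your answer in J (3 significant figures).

Step 1 (isochoric): W = 0 (constant volume).
After step 1: P = 825.9 kPa (V unchanged).
Step 2 (isobaric): W = PΔV = (825.9 kPa)(25.7 − 16.1 L) = 7928 J.
W_total = 0 + 7928 = 7928 J.

W_total ≈ 7930 J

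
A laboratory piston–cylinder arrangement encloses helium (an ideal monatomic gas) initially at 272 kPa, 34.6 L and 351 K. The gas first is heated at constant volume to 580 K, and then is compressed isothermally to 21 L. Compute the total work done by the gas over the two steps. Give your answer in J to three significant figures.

W_total ≈ -7770 J

Step 1 (isochoric): W = 0 (constant volume).
After step 1: P = 449.5 kPa (V unchanged).
Step 2 (isothermal): W = P₁V₁ ln(V₂/V₁) = (15551) ln(21/34.6) = -7765 J.
W_total = 0 − 7765 = -7765 J.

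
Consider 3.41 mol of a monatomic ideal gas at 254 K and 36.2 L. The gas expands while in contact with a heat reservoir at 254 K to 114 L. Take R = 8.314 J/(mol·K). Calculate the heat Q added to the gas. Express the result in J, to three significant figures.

Isothermal ⇒ ΔU = 0, so Q = W = nRT ln(V₂/V₁).
Q = (3.41)(8.314)(254) ln(114/36.2) = 7201 × 1.147 = 8261 J.

Q ≈ 8260 J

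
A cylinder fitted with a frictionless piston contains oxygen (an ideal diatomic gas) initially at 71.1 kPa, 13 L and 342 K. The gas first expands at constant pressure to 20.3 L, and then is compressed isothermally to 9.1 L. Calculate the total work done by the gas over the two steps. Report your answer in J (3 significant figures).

Step 1 (isobaric): W = PΔV = (71.1 kPa)(20.3 − 13 L) = 519 J.
After step 1: P = 71.1 kPa, V = 20.3 L, T = 534 K.
Step 2 (isothermal): W = P₁V₁ ln(V₂/V₁) = (1443) ln(9.1/20.3) = -1158 J.
W_total = 519 − 1158 = -639 J.

W_total ≈ -639 J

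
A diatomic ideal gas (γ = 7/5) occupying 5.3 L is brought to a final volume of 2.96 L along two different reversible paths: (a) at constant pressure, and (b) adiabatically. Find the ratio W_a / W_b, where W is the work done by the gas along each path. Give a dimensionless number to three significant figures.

W_a / W_b ≈ 0.673

Path (a) isobaric: W = P₁(V₂ − V₁) → W_a/(P₁V₁) = -0.4415.
Path (b) adiabatic: W = P₁V₁(1 − (V₁/V₂)^(γ−1))/(γ−1) → W_b/(P₁V₁) = -0.656.
W_a / W_b = -0.4415 / -0.656 = 0.6731.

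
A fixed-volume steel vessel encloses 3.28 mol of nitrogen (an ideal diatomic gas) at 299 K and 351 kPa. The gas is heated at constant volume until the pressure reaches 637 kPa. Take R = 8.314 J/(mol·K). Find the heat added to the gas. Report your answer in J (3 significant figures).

Q ≈ 16600 J

Constant volume ⇒ W = 0, so Q = ΔU = nCᵥΔT with Cᵥ = 5R/2 = 20.79 J/(mol·K).
At constant V, T₂/T₁ = P₂/P₁ ⇒ ΔT = T₁(P₂/P₁ − 1) = 299·(637/351 − 1) = 243.6 K.
ΔU = (3.28)(20.79)(243.6) = 16609 J.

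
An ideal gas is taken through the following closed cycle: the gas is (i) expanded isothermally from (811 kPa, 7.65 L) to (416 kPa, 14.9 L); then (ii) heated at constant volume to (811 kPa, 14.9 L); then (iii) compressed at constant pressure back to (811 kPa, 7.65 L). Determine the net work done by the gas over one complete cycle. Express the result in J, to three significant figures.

W_net ≈ -1740 J

Leg (i): W = PᵢVᵢ ln(V_f/Vᵢ) = (6204) ln(14.9/7.65) = 4136 J.
Leg (ii): W = 0.
Leg (iii): W = PΔV = (811)(7.65 − 14.9) = -5880 J.
W_net = 4136 − 5880 = -1744 J.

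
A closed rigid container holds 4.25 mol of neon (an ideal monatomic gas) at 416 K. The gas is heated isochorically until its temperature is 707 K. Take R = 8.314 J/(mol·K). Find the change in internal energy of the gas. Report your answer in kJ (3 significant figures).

Constant volume ⇒ W = 0, so Q = ΔU = nCᵥΔT with Cᵥ = 3R/2 = 12.47 J/(mol·K).
ΔU = (4.25)(12.47)(707 − 416) = 15424 J.

ΔU ≈ 15.4 kJ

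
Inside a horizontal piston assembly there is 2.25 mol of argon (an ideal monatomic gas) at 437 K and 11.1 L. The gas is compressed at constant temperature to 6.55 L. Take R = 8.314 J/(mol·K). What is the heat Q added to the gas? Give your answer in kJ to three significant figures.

Isothermal ⇒ ΔU = 0, so Q = W = nRT ln(V₂/V₁).
Q = (2.25)(8.314)(437) ln(6.55/11.1) = 8175 × -0.5275 = -4312 J.

Q ≈ -4.31 kJ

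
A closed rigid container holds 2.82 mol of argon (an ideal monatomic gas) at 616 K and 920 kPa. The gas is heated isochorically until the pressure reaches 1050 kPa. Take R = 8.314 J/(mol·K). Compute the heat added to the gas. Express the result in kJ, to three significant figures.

Constant volume ⇒ W = 0, so Q = ΔU = nCᵥΔT with Cᵥ = 3R/2 = 12.47 J/(mol·K).
At constant V, T₂/T₁ = P₂/P₁ ⇒ ΔT = T₁(P₂/P₁ − 1) = 616·(1050/920 − 1) = 87.04 K.
ΔU = (2.82)(12.47)(87.04) = 3061 J.

Q ≈ 3.06 kJ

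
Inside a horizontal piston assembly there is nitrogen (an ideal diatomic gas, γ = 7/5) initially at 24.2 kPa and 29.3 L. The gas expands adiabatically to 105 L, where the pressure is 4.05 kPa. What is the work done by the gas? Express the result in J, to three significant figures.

W ≈ 710 J

Adiabatic: W = (P₁V₁ − P₂V₂)/(γ − 1) with γ = 7/5.
P₁V₁ = 709.1 J, P₂V₂ = 425.2 J.
W = (709.1 − 425.2) / 0.4 = 709.5 J.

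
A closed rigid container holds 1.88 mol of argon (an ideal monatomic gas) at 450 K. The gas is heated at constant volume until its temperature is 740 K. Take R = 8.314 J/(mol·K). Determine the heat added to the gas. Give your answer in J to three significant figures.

Constant volume ⇒ W = 0, so Q = ΔU = nCᵥΔT with Cᵥ = 3R/2 = 12.47 J/(mol·K).
ΔU = (1.88)(12.47)(740 − 450) = 6799 J.

Q ≈ 6800 J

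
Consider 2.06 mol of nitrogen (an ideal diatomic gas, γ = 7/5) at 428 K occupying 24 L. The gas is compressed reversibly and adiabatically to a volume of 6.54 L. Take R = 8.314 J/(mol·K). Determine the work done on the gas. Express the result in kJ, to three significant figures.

W ≈ 12.5 kJ

Adiabatic: TV^(γ−1) = const with γ = 7/5.
T₂ = T₁ (V₁/V₂)^(γ−1) = 428 × (24/6.54)^0.4 = 428 × 1.682 = 719.9 K.
W_by = nCᵥ(T₁ − T₂) = (2.06)(20.79)(428 − 719.9) = -12500 J.
Work on gas = −W_by = 12500 J.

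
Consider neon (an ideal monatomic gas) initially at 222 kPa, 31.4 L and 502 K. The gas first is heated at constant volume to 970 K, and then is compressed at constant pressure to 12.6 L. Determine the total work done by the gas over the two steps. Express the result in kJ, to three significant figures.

W_total ≈ -8.06 kJ

Step 1 (isochoric): W = 0 (constant volume).
After step 1: P = 429 kPa (V unchanged).
Step 2 (isobaric): W = PΔV = (429 kPa)(12.6 − 31.4 L) = -8065 J.
W_total = 0 − 8065 = -8065 J.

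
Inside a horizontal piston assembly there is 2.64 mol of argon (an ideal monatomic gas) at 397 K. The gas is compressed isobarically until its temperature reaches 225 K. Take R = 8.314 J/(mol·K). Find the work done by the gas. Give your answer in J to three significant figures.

Isobaric: W = P ΔV = nR ΔT.
W = (2.64)(8.314)(225 − 397) = -3775 J.

W ≈ -3780 J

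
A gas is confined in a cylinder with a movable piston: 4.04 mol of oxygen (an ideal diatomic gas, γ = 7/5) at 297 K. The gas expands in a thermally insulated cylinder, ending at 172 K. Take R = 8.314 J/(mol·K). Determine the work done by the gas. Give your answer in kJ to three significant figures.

Adiabatic ⇒ Q = 0, so W_by = −ΔU = nCᵥ(T₁ − T₂).
Cᵥ = 5R/2 = 20.79 J/(mol·K).
W = (4.04)(20.79)(297 − 172) = 10496 J.

W ≈ 10.5 kJ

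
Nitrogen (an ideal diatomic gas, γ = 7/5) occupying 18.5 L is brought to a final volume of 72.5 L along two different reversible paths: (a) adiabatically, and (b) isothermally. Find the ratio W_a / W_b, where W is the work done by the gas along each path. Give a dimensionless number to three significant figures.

W_a / W_b ≈ 0.770

Path (a) adiabatic: W = P₁V₁(1 − (V₁/V₂)^(γ−1))/(γ−1) → W_a/(P₁V₁) = 1.052.
Path (b) isothermal: W = P₁V₁ ln(V₂/V₁) → W_b/(P₁V₁) = 1.366.
W_a / W_b = 1.052 / 1.366 = 0.7705.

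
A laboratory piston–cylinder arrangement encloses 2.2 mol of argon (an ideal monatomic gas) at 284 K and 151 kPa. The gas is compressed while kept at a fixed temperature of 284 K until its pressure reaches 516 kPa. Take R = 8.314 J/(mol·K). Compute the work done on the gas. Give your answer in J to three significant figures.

W ≈ 6380 J

Isothermal process: W = nRT ln(V₂/V₁) = nRT ln(P₁/P₂).
W = (2.2)(8.314)(284) × ln(151/516)
  = 5195 × ln(0.2926) = 5195 × -1.229
W_by_gas = -6383 J; work on gas = −W_by = 6383 J.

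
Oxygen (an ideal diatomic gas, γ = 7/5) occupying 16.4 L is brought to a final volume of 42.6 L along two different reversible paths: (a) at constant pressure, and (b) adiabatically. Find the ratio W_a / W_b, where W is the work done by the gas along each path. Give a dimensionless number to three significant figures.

W_a / W_b ≈ 2.01

Path (a) isobaric: W = P₁(V₂ − V₁) → W_a/(P₁V₁) = 1.598.
Path (b) adiabatic: W = P₁V₁(1 − (V₁/V₂)^(γ−1))/(γ−1) → W_b/(P₁V₁) = 0.7935.
W_a / W_b = 1.598 / 0.7935 = 2.013.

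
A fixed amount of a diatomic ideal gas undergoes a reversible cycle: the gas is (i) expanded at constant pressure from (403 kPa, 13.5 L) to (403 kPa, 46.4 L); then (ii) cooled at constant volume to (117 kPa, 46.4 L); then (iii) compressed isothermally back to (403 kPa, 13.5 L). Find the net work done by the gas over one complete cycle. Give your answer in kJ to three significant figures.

Leg (i): W = PΔV = (403)(46.4 − 13.5) = 13259 J.
Leg (ii): W = 0.
Leg (iii): W = PᵢVᵢ ln(V_f/Vᵢ) = (5429) ln(13.5/46.4) = -6702 J.
W_net = 13259 − 6702 = 6556 J.

W_net ≈ 6.56 kJ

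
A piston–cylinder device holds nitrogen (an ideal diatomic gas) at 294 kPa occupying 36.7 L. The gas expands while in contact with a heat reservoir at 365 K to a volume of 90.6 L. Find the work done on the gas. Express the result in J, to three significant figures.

Isothermal: W = nRT ln(V₂/V₁) = P₁V₁ ln(V₂/V₁).
P₁V₁ = (294 kPa)(36.7 L) = 10790 J.
W = 10790 × ln(90.6/36.7) = 10790 × 0.9037
W_by_gas = 9750 J; work on gas = −W_by = -9750 J.

W ≈ -9750 J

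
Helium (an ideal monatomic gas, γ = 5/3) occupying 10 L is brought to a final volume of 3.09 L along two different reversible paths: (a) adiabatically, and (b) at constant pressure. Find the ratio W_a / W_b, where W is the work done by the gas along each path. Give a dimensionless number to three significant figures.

Path (a) adiabatic: W = P₁V₁(1 − (V₁/V₂)^(γ−1))/(γ−1) → W_a/(P₁V₁) = -1.782.
Path (b) isobaric: W = P₁(V₂ − V₁) → W_b/(P₁V₁) = -0.691.
W_a / W_b = -1.782 / -0.691 = 2.579.

W_a / W_b ≈ 2.58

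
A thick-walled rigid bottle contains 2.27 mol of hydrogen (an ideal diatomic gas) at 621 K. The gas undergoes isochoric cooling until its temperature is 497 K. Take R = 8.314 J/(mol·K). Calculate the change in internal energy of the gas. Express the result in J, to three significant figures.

ΔU ≈ -5850 J

Constant volume ⇒ W = 0, so Q = ΔU = nCᵥΔT with Cᵥ = 5R/2 = 20.79 J/(mol·K).
ΔU = (2.27)(20.79)(497 − 621) = -5851 J.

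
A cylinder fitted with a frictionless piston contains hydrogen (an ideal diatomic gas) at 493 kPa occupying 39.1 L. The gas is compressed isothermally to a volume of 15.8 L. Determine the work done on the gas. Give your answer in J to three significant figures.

Isothermal: W = nRT ln(V₂/V₁) = P₁V₁ ln(V₂/V₁).
P₁V₁ = (493 kPa)(39.1 L) = 19276 J.
W = 19276 × ln(15.8/39.1) = 19276 × -0.9061
W_by_gas = -17466 J; work on gas = −W_by = 17466 J.

W ≈ 17500 J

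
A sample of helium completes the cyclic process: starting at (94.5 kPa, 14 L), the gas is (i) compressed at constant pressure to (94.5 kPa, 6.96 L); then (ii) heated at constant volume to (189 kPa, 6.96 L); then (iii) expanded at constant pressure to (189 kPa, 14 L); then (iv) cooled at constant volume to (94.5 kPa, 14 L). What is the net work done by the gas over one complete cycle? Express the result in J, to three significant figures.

Constant-volume legs do no work.
W(i) = (94.5)(6.96 − 14) = -665.3 J; W(iii) = (189)(14 − 6.96) = 1331 J.
W_net = -665.3 + 1331 = 665.3 J (the clockwise enclosed area).

W_net ≈ 665 J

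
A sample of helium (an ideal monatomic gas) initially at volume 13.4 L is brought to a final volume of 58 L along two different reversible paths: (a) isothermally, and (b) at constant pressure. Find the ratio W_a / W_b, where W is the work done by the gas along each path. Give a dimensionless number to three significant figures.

W_a / W_b ≈ 0.440

Path (a) isothermal: W = P₁V₁ ln(V₂/V₁) → W_a/(P₁V₁) = 1.465.
Path (b) isobaric: W = P₁(V₂ − V₁) → W_b/(P₁V₁) = 3.328.
W_a / W_b = 1.465 / 3.328 = 0.4402.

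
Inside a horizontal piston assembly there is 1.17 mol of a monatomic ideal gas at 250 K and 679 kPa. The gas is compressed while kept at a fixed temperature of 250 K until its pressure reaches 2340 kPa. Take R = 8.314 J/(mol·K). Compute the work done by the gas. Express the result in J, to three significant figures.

Isothermal process: W = nRT ln(V₂/V₁) = nRT ln(P₁/P₂).
W = (1.17)(8.314)(250) × ln(679/2340)
  = 2432 × ln(0.2902) = 2432 × -1.237
W_by_gas = -3009 J.

W ≈ -3010 J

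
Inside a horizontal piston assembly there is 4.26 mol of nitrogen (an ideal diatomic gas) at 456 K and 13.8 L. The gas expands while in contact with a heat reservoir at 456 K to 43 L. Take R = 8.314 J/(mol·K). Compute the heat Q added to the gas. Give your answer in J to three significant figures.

Isothermal ⇒ ΔU = 0, so Q = W = nRT ln(V₂/V₁).
Q = (4.26)(8.314)(456) ln(43/13.8) = 16150 × 1.137 = 18355 J.

Q ≈ 18400 J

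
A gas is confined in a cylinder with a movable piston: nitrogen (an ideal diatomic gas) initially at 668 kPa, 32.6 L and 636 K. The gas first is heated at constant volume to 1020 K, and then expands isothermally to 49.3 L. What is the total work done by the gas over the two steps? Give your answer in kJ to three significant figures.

Step 1 (isochoric): W = 0 (constant volume).
After step 1: P = 1071 kPa (V unchanged).
Step 2 (isothermal): W = P₁V₁ ln(V₂/V₁) = (34925) ln(49.3/32.6) = 14445 J.
W_total = 0 + 14445 = 14445 J.

W_total ≈ 14.4 kJ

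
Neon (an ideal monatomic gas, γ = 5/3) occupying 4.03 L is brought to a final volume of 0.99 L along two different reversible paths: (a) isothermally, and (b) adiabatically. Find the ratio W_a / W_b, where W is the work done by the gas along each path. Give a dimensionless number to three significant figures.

Path (a) isothermal: W = P₁V₁ ln(V₂/V₁) → W_a/(P₁V₁) = -1.404.
Path (b) adiabatic: W = P₁V₁(1 − (V₁/V₂)^(γ−1))/(γ−1) → W_b/(P₁V₁) = -2.324.
W_a / W_b = -1.404 / -2.324 = 0.604.

W_a / W_b ≈ 0.604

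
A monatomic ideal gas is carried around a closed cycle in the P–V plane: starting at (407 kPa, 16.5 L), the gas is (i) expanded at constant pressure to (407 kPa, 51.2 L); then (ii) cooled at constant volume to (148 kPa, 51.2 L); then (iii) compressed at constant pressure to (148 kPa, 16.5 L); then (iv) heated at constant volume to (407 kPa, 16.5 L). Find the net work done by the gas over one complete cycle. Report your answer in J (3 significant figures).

Constant-volume legs do no work.
W(i) = (407)(51.2 − 16.5) = 14123 J; W(iii) = (148)(16.5 − 51.2) = -5136 J.
W_net = 14123 − 5136 = 8987 J (the clockwise enclosed area).

W_net ≈ 8990 J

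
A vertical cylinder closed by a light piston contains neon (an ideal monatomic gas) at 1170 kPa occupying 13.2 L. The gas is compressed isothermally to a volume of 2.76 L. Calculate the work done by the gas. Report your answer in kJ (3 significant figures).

Isothermal: W = nRT ln(V₂/V₁) = P₁V₁ ln(V₂/V₁).
P₁V₁ = (1170 kPa)(13.2 L) = 15444 J.
W = 15444 × ln(2.76/13.2) = 15444 × -1.565
W_by_gas = -24170 J.

W ≈ -24.2 kJ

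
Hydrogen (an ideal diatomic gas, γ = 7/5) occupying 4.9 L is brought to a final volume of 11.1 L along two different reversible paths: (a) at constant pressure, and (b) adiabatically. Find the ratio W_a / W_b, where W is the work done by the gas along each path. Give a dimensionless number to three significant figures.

Path (a) isobaric: W = P₁(V₂ − V₁) → W_a/(P₁V₁) = 1.265.
Path (b) adiabatic: W = P₁V₁(1 − (V₁/V₂)^(γ−1))/(γ−1) → W_b/(P₁V₁) = 0.6974.
W_a / W_b = 1.265 / 0.6974 = 1.814.

W_a / W_b ≈ 1.81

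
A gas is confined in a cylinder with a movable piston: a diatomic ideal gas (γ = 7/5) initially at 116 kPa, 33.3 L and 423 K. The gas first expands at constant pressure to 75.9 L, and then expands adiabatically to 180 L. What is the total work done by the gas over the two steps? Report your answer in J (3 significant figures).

W_total ≈ 11400 J

Step 1 (isobaric): W = PΔV = (116 kPa)(75.9 − 33.3 L) = 4942 J.
After step 1: P = 116 kPa, V = 75.9 L, T = 964.1 K.
Step 2 (adiabatic): W = (P₁V₁ − P₂V₂)/(γ−1) = (8804 − 6233)/0.4 = 6429 J.
W_total = 4942 + 6429 = 11370 J.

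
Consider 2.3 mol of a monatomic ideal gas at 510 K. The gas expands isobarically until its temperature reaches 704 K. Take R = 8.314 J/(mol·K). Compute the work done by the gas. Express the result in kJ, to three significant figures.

Isobaric: W = P ΔV = nR ΔT.
W = (2.3)(8.314)(704 − 510) = 3710 J.

W ≈ 3.71 kJ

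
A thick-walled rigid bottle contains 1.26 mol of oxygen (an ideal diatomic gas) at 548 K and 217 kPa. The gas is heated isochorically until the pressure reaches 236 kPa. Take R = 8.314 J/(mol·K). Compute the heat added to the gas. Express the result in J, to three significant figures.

Constant volume ⇒ W = 0, so Q = ΔU = nCᵥΔT with Cᵥ = 5R/2 = 20.79 J/(mol·K).
At constant V, T₂/T₁ = P₂/P₁ ⇒ ΔT = T₁(P₂/P₁ − 1) = 548·(236/217 − 1) = 47.98 K.
ΔU = (1.26)(20.79)(47.98) = 1257 J.

Q ≈ 1260 J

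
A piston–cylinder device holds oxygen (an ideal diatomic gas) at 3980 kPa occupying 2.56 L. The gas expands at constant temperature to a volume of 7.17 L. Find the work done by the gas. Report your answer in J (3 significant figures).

W ≈ 10500 J

Isothermal: W = nRT ln(V₂/V₁) = P₁V₁ ln(V₂/V₁).
P₁V₁ = (3980 kPa)(2.56 L) = 10189 J.
W = 10189 × ln(7.17/2.56) = 10189 × 1.03
W_by_gas = 10493 J.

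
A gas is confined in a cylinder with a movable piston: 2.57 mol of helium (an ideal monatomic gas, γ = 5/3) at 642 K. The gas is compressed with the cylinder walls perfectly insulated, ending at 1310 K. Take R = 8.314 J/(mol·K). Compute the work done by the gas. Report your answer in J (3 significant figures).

Adiabatic ⇒ Q = 0, so W_by = −ΔU = nCᵥ(T₁ − T₂).
Cᵥ = 3R/2 = 12.47 J/(mol·K).
W = (2.57)(12.47)(642 − 1310) = -21410 J.

W ≈ -21400 J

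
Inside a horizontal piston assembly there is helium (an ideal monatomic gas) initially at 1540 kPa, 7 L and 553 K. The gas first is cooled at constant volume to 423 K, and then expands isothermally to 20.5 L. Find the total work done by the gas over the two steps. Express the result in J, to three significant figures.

Step 1 (isochoric): W = 0 (constant volume).
After step 1: P = 1178 kPa (V unchanged).
Step 2 (isothermal): W = P₁V₁ ln(V₂/V₁) = (8246) ln(20.5/7) = 8860 J.
W_total = 0 + 8860 = 8860 J.

W_total ≈ 8860 J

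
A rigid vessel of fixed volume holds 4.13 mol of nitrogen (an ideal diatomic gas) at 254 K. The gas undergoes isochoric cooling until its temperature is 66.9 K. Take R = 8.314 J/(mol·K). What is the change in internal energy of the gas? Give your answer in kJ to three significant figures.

Constant volume ⇒ W = 0, so Q = ΔU = nCᵥΔT with Cᵥ = 5R/2 = 20.79 J/(mol·K).
ΔU = (4.13)(20.79)(66.9 − 254) = -16061 J.

ΔU ≈ -16.1 kJ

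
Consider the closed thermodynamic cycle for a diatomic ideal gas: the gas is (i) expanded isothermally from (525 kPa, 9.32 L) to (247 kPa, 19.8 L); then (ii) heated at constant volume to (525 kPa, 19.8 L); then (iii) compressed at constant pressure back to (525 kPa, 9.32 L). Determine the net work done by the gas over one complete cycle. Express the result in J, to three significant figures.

Leg (i): W = PᵢVᵢ ln(V_f/Vᵢ) = (4893) ln(19.8/9.32) = 3687 J.
Leg (ii): W = 0.
Leg (iii): W = PΔV = (525)(9.32 − 19.8) = -5502 J.
W_net = 3687 − 5502 = -1815 J.

W_net ≈ -1820 J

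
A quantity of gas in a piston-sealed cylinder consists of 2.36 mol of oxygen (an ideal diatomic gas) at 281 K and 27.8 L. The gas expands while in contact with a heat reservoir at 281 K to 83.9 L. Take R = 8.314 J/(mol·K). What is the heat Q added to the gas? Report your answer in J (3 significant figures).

Q ≈ 6090 J

Isothermal ⇒ ΔU = 0, so Q = W = nRT ln(V₂/V₁).
Q = (2.36)(8.314)(281) ln(83.9/27.8) = 5514 × 1.105 = 6090 J.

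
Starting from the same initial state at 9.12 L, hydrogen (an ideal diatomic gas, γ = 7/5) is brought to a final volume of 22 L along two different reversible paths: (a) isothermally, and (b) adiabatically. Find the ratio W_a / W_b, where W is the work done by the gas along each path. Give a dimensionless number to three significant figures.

Path (a) isothermal: W = P₁V₁ ln(V₂/V₁) → W_a/(P₁V₁) = 0.8806.
Path (b) adiabatic: W = P₁V₁(1 − (V₁/V₂)^(γ−1))/(γ−1) → W_b/(P₁V₁) = 0.7422.
W_a / W_b = 0.8806 / 0.7422 = 1.186.

W_a / W_b ≈ 1.19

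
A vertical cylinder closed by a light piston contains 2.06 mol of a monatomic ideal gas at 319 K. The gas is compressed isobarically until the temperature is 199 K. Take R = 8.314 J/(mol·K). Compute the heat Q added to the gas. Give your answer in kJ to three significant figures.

Q ≈ -5.14 kJ

Isobaric: W = nRΔT = (2.06)(8.314)(-120) = -2055 J.
ΔU = nCᵥΔT with Cᵥ = 3R/2: ΔU = (2.06)(12.47)(-120) = -3083 J.
Q = ΔU + W = -3083 − 2055 = -5138 J.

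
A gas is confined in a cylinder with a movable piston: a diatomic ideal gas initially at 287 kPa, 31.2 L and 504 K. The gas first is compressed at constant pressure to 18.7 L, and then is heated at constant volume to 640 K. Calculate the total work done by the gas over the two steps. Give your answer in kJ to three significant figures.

W_total ≈ -3.59 kJ

Step 1 (isobaric): W = PΔV = (287 kPa)(18.7 − 31.2 L) = -3588 J.
Step 2 (isochoric): W = 0 (constant volume).
W_total = -3588 + 0 = -3588 J.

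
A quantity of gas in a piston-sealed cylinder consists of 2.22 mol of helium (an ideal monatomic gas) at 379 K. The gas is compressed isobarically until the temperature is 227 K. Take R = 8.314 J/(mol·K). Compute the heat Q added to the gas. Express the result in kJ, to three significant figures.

Isobaric: W = nRΔT = (2.22)(8.314)(-152) = -2805 J.
ΔU = nCᵥΔT with Cᵥ = 3R/2: ΔU = (2.22)(12.47)(-152) = -4208 J.
Q = ΔU + W = -4208 − 2805 = -7014 J.

Q ≈ -7.01 kJ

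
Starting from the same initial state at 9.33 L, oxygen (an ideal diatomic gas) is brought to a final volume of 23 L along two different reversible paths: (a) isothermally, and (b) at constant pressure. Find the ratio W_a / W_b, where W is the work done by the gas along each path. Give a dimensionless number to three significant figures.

Path (a) isothermal: W = P₁V₁ ln(V₂/V₁) → W_a/(P₁V₁) = 0.9023.
Path (b) isobaric: W = P₁(V₂ − V₁) → W_b/(P₁V₁) = 1.465.
W_a / W_b = 0.9023 / 1.465 = 0.6158.

W_a / W_b ≈ 0.616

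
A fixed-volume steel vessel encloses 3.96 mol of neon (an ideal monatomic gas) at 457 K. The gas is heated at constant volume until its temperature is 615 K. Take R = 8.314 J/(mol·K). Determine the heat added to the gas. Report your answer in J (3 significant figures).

Constant volume ⇒ W = 0, so Q = ΔU = nCᵥΔT with Cᵥ = 3R/2 = 12.47 J/(mol·K).
ΔU = (3.96)(12.47)(615 − 457) = 7803 J.

Q ≈ 7800 J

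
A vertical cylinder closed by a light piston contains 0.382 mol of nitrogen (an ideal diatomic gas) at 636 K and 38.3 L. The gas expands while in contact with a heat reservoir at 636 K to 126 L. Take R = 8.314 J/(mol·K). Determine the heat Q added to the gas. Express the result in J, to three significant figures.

Isothermal ⇒ ΔU = 0, so Q = W = nRT ln(V₂/V₁).
Q = (0.382)(8.314)(636) ln(126/38.3) = 2020 × 1.191 = 2405 J.

Q ≈ 2410 J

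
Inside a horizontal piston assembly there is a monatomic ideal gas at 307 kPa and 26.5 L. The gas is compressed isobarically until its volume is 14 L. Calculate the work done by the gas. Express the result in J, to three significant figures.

W ≈ -3840 J

Isobaric: W = P ΔV.
W = (307 kPa)(14 − 26.5 L) = (307)(-12.5) = -3838 J.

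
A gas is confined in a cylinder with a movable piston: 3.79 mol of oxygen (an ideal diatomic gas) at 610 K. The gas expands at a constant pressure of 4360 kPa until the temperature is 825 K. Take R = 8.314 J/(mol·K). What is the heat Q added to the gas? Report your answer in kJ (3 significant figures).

Isobaric: W = nRΔT = (3.79)(8.314)(215) = 6775 J.
ΔU = nCᵥΔT with Cᵥ = 5R/2: ΔU = (3.79)(20.79)(215) = 16937 J.
Q = ΔU + W = 16937 + 6775 = 23711 J.

Q ≈ 23.7 kJ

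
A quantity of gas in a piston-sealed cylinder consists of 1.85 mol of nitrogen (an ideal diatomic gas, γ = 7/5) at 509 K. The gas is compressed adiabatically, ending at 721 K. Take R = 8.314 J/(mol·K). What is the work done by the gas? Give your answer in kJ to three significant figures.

Adiabatic ⇒ Q = 0, so W_by = −ΔU = nCᵥ(T₁ − T₂).
Cᵥ = 5R/2 = 20.79 J/(mol·K).
W = (1.85)(20.79)(509 − 721) = -8152 J.

W ≈ -8.15 kJ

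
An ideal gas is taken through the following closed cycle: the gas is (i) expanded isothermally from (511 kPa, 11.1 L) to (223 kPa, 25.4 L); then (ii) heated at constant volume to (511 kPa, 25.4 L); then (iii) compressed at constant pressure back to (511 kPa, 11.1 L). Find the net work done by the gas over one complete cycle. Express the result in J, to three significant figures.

Leg (i): W = PᵢVᵢ ln(V_f/Vᵢ) = (5672) ln(25.4/11.1) = 4695 J.
Leg (ii): W = 0.
Leg (iii): W = PΔV = (511)(11.1 − 25.4) = -7307 J.
W_net = 4695 − 7307 = -2612 J.

W_net ≈ -2610 J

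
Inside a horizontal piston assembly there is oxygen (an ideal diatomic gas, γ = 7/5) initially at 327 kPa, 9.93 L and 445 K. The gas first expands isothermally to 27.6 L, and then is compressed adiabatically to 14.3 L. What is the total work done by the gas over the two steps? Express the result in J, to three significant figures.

W_total ≈ 877 J

Step 1 (isothermal): W = P₁V₁ ln(V₂/V₁) = (3247) ln(27.6/9.93) = 3319 J.
After step 1: P = 117.6 kPa, V = 27.6 L, T = 445 K.
Step 2 (adiabatic): W = (P₁V₁ − P₂V₂)/(γ−1) = (3247 − 4224)/0.4 = -2442 J.
W_total = 3319 − 2442 = 877.1 J.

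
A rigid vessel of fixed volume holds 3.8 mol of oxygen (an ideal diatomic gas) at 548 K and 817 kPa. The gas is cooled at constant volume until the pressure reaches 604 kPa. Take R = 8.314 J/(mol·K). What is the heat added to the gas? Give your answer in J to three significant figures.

Q ≈ -11300 J

Constant volume ⇒ W = 0, so Q = ΔU = nCᵥΔT with Cᵥ = 5R/2 = 20.79 J/(mol·K).
At constant V, T₂/T₁ = P₂/P₁ ⇒ ΔT = T₁(P₂/P₁ − 1) = 548·(604/817 − 1) = -142.9 K.
ΔU = (3.8)(20.79)(-142.9) = -11284 J.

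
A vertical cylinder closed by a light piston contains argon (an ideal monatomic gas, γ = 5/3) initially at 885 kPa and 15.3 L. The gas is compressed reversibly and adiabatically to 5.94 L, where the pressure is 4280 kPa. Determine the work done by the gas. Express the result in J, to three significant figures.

W ≈ -17800 J

Adiabatic: W = (P₁V₁ − P₂V₂)/(γ − 1) with γ = 5/3.
P₁V₁ = 13540 J, P₂V₂ = 25423 J.
W = (13540 − 25423) / 0.6667 = -17824 J.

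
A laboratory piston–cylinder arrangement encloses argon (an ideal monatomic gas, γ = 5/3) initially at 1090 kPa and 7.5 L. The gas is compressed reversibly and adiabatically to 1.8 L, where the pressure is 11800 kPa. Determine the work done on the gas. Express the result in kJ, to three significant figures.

Adiabatic: W = (P₁V₁ − P₂V₂)/(γ − 1) with γ = 5/3.
P₁V₁ = 8175 J, P₂V₂ = 21240 J.
W = (8175 − 21240) / 0.6667 = -19597 J.
Work on gas = −W_by = 19597 J.

W ≈ 19.6 kJ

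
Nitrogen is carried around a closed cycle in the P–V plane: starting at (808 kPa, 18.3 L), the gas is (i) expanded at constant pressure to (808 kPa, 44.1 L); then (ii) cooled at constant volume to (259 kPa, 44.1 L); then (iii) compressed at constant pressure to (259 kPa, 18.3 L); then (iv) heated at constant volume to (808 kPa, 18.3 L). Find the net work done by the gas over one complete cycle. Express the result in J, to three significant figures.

Constant-volume legs do no work.
W(i) = (808)(44.1 − 18.3) = 20846 J; W(iii) = (259)(18.3 − 44.1) = -6682 J.
W_net = 20846 − 6682 = 14164 J (the clockwise enclosed area).

W_net ≈ 14200 J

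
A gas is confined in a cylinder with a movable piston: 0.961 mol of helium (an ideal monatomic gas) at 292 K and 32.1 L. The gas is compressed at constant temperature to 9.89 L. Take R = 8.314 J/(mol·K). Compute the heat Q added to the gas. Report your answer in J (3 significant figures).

Isothermal ⇒ ΔU = 0, so Q = W = nRT ln(V₂/V₁).
Q = (0.961)(8.314)(292) ln(9.89/32.1) = 2333 × -1.177 = -2747 J.

Q ≈ -2750 J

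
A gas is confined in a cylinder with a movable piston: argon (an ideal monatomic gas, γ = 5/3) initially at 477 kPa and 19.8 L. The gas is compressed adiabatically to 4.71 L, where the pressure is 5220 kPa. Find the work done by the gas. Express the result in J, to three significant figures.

Adiabatic: W = (P₁V₁ − P₂V₂)/(γ − 1) with γ = 5/3.
P₁V₁ = 9445 J, P₂V₂ = 24586 J.
W = (9445 − 24586) / 0.6667 = -22712 J.

W ≈ -22700 J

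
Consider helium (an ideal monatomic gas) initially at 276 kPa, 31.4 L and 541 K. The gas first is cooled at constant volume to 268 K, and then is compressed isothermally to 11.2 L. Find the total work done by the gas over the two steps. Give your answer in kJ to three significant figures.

Step 1 (isochoric): W = 0 (constant volume).
After step 1: P = 136.7 kPa (V unchanged).
Step 2 (isothermal): W = P₁V₁ ln(V₂/V₁) = (4293) ln(11.2/31.4) = -4426 J.
W_total = 0 − 4426 = -4426 J.

W_total ≈ -4.43 kJ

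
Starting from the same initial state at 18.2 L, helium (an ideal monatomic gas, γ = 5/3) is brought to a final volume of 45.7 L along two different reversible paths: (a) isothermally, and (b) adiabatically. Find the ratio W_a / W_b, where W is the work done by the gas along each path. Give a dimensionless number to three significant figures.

W_a / W_b ≈ 1.34

Path (a) isothermal: W = P₁V₁ ln(V₂/V₁) → W_a/(P₁V₁) = 0.9207.
Path (b) adiabatic: W = P₁V₁(1 − (V₁/V₂)^(γ−1))/(γ−1) → W_b/(P₁V₁) = 0.6881.
W_a / W_b = 0.9207 / 0.6881 = 1.338.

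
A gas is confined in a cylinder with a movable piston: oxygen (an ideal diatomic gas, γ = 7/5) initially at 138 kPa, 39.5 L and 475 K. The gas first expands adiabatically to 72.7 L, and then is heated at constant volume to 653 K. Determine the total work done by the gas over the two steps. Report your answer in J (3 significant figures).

Step 1 (adiabatic): W = (P₁V₁ − P₂V₂)/(γ−1) = (5451 − 4271)/0.4 = 2951 J.
Step 2 (isochoric): W = 0 (constant volume).
W_total = 2951 + 0 = 2951 J.

W_total ≈ 2950 J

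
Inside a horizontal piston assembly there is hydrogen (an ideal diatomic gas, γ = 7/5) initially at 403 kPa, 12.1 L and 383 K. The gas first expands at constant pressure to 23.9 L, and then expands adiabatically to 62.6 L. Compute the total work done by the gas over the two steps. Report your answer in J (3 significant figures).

W_total ≈ 12500 J

Step 1 (isobaric): W = PΔV = (403 kPa)(23.9 − 12.1 L) = 4755 J.
After step 1: P = 403 kPa, V = 23.9 L, T = 756.5 K.
Step 2 (adiabatic): W = (P₁V₁ − P₂V₂)/(γ−1) = (9632 − 6553)/0.4 = 7697 J.
W_total = 4755 + 7697 = 12452 J.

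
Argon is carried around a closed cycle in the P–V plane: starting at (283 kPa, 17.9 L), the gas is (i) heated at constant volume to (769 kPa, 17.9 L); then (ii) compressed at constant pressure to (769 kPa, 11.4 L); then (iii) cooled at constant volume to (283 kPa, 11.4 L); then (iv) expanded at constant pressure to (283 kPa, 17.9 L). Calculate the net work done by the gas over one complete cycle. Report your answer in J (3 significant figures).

Constant-volume legs do no work.
W(ii) = (769)(11.4 − 17.9) = -4998 J; W(iv) = (283)(17.9 − 11.4) = 1839 J.
W_net = -4998 + 1839 = -3159 J (the counter-clockwise enclosed area).

W_net ≈ -3160 J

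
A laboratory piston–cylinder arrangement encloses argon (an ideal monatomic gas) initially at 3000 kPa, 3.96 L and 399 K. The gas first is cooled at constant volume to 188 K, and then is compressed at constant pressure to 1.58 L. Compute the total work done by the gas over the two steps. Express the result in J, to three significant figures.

Step 1 (isochoric): W = 0 (constant volume).
After step 1: P = 1414 kPa (V unchanged).
Step 2 (isobaric): W = PΔV = (1414 kPa)(1.58 − 3.96 L) = -3364 J.
W_total = 0 − 3364 = -3364 J.

W_total ≈ -3360 J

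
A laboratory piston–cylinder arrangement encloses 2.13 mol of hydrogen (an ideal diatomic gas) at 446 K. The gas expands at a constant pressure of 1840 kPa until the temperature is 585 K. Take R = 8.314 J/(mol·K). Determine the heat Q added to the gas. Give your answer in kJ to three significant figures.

Q ≈ 8.62 kJ

Isobaric: W = nRΔT = (2.13)(8.314)(139) = 2462 J.
ΔU = nCᵥΔT with Cᵥ = 5R/2: ΔU = (2.13)(20.79)(139) = 6154 J.
Q = ΔU + W = 6154 + 2462 = 8615 J.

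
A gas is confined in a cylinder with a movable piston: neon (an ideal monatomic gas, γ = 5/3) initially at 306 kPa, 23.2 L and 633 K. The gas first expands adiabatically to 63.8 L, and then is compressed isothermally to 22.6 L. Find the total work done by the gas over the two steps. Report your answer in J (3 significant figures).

Step 1 (adiabatic): W = (P₁V₁ − P₂V₂)/(γ−1) = (7099 − 3617)/0.667 = 5224 J.
After step 1: P = 56.69 kPa, V = 63.8 L, T = 322.5 K.
Step 2 (isothermal): W = P₁V₁ ln(V₂/V₁) = (3617) ln(22.6/63.8) = -3753 J.
W_total = 5224 − 3753 = 1470 J.

W_total ≈ 1470 J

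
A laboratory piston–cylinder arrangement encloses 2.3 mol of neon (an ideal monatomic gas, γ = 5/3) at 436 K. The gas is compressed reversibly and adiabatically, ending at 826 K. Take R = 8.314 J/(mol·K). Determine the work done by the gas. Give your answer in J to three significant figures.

W ≈ -11200 J

Adiabatic ⇒ Q = 0, so W_by = −ΔU = nCᵥ(T₁ − T₂).
Cᵥ = 3R/2 = 12.47 J/(mol·K).
W = (2.3)(12.47)(436 − 826) = -11186 J.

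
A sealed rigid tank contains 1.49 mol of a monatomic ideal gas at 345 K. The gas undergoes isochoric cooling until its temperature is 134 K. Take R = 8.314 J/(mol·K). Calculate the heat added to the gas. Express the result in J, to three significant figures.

Constant volume ⇒ W = 0, so Q = ΔU = nCᵥΔT with Cᵥ = 3R/2 = 12.47 J/(mol·K).
ΔU = (1.49)(12.47)(134 − 345) = -3921 J.

Q ≈ -3920 J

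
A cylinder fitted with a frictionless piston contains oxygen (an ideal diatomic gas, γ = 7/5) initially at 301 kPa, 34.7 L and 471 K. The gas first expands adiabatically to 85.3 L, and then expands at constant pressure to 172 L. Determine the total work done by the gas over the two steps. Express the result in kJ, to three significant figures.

W_total ≈ 15.3 kJ

Step 1 (adiabatic): W = (P₁V₁ − P₂V₂)/(γ−1) = (10445 − 7289)/0.4 = 7890 J.
After step 1: P = 85.45 kPa, V = 85.3 L, T = 328.7 K.
Step 2 (isobaric): W = PΔV = (85.45 kPa)(172 − 85.3 L) = 7408 J.
W_total = 7890 + 7408 = 15298 J.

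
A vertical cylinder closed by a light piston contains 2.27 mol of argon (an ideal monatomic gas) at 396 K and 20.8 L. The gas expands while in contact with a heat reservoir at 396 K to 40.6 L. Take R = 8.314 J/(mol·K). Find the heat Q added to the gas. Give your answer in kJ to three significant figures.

Isothermal ⇒ ΔU = 0, so Q = W = nRT ln(V₂/V₁).
Q = (2.27)(8.314)(396) ln(40.6/20.8) = 7474 × 0.6688 = 4998 J.

Q ≈ 5.00 kJ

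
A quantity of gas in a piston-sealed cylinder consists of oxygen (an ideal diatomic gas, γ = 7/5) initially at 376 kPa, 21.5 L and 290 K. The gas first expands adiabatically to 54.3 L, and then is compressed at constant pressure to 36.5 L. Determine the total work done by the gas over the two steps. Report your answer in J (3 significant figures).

W_total ≈ 4430 J

Step 1 (adiabatic): W = (P₁V₁ − P₂V₂)/(γ−1) = (8084 − 5581)/0.4 = 6258 J.
After step 1: P = 102.8 kPa, V = 54.3 L, T = 200.2 K.
Step 2 (isobaric): W = PΔV = (102.8 kPa)(36.5 − 54.3 L) = -1829 J.
W_total = 6258 − 1829 = 4429 J.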